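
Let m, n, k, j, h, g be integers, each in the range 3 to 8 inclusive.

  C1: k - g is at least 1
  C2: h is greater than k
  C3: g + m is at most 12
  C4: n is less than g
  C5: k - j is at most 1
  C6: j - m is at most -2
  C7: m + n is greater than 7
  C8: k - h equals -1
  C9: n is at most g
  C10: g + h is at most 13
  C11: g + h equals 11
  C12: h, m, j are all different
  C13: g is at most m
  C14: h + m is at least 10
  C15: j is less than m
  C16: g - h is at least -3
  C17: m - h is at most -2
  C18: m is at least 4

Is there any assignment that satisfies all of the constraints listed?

Constraints 1, 5, 6, 16, and 17 give k − g ≥ 1, g − h ≥ -3, h − m ≥ 2, m − j ≥ 2, j − k ≥ -1.
Adding all 5 inequalities: the left sides telescope to 0, and the right sides sum to 1 + (-3) + 2 + 2 + (-1) = 1. So 0 ≥ 1, which is false.

Unsatisfiable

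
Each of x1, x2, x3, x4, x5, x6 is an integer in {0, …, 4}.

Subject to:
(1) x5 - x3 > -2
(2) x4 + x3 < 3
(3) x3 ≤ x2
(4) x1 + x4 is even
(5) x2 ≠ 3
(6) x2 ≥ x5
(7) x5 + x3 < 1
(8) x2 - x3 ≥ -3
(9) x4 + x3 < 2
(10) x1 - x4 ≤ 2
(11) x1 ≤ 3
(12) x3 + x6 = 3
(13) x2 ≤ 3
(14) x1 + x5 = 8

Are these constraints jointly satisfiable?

From constraint 11: x1 ≤ 3. From constraints 6 and 13: x5 ≤ x2 ≤ 3. Hence x1 + x5 ≤ 6. But constraint 14 requires x1 + x5 = 8, and 8 > 6. Contradiction.

Unsatisfiable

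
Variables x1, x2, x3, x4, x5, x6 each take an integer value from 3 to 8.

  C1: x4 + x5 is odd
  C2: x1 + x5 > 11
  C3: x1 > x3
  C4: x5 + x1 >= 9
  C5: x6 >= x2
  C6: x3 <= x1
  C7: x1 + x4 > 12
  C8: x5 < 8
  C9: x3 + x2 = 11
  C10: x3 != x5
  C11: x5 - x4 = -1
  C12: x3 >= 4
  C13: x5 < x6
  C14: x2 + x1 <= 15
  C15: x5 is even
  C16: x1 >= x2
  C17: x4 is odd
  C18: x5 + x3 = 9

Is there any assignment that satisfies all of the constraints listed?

Satisfiable

Setting (x1, x2, x3, x4, x5, x6) = (8, 6, 5, 5, 4, 6) satisfies everything: constraint 2: x1 + x5 = 12; constraint 4: x5 + x1 = 12; constraint 7: x1 + x4 = 13, and the others follow.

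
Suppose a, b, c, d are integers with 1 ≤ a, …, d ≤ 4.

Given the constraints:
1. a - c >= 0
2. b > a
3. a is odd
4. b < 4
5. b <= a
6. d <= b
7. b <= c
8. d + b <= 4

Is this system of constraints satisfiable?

Constraints 1, 2, and 7 give b ≤ c, c ≤ a, a < b. Chaining: b ≤ c ≤ a < b, which forces b < b — impossible.

Unsatisfiable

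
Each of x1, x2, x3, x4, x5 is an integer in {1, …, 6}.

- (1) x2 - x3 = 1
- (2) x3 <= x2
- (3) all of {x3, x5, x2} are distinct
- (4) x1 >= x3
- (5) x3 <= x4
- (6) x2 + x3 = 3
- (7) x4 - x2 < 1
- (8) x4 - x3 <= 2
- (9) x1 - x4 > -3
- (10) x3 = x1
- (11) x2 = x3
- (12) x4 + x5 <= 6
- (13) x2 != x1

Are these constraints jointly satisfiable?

From constraints 10 and 11, x2 = x3 = x1, so x2 = x1. But constraint 13 says x2 ≠ x1. Contradiction.

Unsatisfiable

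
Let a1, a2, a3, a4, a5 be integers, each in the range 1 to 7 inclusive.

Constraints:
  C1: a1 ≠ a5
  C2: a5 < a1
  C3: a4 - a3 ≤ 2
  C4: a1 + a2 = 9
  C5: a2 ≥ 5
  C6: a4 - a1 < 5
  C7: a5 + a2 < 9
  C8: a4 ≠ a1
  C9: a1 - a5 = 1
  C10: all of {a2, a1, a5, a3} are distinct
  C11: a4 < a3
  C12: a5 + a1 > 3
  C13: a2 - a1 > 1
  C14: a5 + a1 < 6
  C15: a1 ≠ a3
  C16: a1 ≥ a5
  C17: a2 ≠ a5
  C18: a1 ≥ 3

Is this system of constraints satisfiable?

Satisfiable

Take a1 = 3, a2 = 6, a3 = 7, a4 = 6, a5 = 2. Then constraint 3: a4 - a3 = -1; constraint 4: a1 + a2 = 9, and every other listed constraint is also met.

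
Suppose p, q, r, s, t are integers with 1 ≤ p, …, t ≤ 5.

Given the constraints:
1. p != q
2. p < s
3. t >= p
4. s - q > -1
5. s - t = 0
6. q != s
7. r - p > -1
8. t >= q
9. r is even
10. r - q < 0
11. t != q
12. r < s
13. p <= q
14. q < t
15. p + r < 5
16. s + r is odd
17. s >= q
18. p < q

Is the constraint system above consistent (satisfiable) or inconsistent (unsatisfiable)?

Satisfiable

Try p = 1, q = 4, r = 2, s = 5, t = 5.
Check constraint 4: s - q = 1; constraint 5: s - t = 0. The remaining constraints are straightforward to verify.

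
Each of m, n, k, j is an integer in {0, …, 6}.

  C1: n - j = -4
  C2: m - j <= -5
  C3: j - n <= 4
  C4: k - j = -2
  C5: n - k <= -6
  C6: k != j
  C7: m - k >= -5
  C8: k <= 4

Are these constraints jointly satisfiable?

Unsatisfiable

Constraints 2, 3, 5, and 7 give n − j ≥ -4, j − m ≥ 5, m − k ≥ -5, k − n ≥ 6.
Adding all 4 inequalities: the left sides telescope to 0, and the right sides sum to (-4) + 5 + (-5) + 6 = 2. So 0 ≥ 2, which is false.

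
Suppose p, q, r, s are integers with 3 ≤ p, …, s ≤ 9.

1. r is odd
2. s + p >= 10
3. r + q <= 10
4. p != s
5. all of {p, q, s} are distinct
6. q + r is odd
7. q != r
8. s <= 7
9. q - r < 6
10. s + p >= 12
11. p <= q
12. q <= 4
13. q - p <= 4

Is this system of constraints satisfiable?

From constraint 8: s ≤ 7. From constraints 11 and 12: p ≤ q ≤ 4. Hence s + p ≤ 11. But constraint 10 requires s + p ≥ 12, and 12 > 11. Contradiction.

Unsatisfiable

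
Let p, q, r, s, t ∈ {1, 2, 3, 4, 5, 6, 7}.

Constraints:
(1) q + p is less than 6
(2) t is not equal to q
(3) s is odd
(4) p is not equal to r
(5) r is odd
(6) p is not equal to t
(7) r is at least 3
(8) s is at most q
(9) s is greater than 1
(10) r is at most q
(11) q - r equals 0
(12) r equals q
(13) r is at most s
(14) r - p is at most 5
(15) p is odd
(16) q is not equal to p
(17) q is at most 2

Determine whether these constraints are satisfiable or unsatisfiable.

From constraints 7 and 13: s ≥ r and r ≥ 3, so s ≥ 3. From constraints 8 and 17: s ≤ q and q ≤ 2, so s ≤ 2. But 2 < 3, so no value of s works.

Unsatisfiable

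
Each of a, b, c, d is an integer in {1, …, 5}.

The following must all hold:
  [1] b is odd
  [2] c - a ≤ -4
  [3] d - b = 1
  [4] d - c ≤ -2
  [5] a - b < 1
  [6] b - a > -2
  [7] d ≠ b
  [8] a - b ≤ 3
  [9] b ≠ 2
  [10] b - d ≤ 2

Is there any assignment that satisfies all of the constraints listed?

Unsatisfiable

Constraints 2, 4, 8, and 10 give c − d ≥ 2, d − b ≥ -2, b − a ≥ -3, a − c ≥ 4.
Adding all 4 inequalities: the left sides telescope to 0, and the right sides sum to 2 + (-2) + (-3) + 4 = 1. So 0 ≥ 1, which is false.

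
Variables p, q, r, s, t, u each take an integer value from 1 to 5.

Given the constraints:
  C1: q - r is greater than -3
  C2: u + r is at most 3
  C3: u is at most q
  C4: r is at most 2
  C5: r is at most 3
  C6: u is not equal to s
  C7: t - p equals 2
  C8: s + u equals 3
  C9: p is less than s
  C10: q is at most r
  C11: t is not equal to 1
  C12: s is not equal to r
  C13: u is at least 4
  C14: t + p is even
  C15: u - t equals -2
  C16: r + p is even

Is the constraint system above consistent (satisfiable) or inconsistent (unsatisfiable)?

From constraints 3 and 13: q ≥ u and u ≥ 4, so q ≥ 4. From constraints 5 and 10: q ≤ r and r ≤ 3, so q ≤ 3. But 3 < 4, so no value of q works.

Unsatisfiable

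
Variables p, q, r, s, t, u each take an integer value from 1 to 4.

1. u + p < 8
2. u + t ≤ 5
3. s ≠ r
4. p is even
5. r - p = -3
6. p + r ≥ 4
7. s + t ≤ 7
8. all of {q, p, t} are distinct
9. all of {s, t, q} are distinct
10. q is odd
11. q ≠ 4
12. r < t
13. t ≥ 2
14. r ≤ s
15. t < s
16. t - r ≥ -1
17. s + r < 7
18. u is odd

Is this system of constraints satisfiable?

Satisfiable

The assignment p = 4, q = 3, r = 1, s = 4, t = 2, u = 1 works:
  constraint 1 holds since u + p = 5.
  constraint 2 holds since u + t = 3.
  constraint 5 holds since r - p = -3.
The rest check out directly.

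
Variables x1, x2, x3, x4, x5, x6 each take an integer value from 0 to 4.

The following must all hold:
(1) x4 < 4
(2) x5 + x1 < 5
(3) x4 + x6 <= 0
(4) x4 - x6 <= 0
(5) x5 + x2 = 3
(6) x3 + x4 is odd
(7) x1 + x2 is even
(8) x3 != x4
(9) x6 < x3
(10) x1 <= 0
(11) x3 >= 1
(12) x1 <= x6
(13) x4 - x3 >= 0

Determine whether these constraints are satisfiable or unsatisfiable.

Constraints 4, 9, and 13 give x3 ≤ x4, x4 ≤ x6, x6 < x3. Chaining: x3 ≤ x4 ≤ x6 < x3, which forces x3 < x3 — impossible.

Unsatisfiable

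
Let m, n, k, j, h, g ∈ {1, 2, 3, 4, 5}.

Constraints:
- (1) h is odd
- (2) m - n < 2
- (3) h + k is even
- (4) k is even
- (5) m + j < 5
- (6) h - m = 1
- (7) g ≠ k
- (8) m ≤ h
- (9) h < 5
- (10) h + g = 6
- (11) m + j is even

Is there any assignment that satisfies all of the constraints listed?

Unsatisfiable

Constraint 1 makes h odd and constraint 4 makes k even, so h + k must be odd. Constraint 3 says h + k is even — contradiction.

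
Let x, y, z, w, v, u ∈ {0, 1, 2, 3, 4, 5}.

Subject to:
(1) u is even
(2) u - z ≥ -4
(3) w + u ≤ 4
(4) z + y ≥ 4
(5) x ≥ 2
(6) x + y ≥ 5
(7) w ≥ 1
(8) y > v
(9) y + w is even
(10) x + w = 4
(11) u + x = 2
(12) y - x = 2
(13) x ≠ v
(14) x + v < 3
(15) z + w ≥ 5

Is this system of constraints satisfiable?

One satisfying assignment is x = 2, y = 4, z = 3, w = 2, v = 0, u = 0.
For the less obvious constraints — constraint 2: u - z = -3; constraint 3: w + u = 2 — and the others hold by inspection.

Satisfiable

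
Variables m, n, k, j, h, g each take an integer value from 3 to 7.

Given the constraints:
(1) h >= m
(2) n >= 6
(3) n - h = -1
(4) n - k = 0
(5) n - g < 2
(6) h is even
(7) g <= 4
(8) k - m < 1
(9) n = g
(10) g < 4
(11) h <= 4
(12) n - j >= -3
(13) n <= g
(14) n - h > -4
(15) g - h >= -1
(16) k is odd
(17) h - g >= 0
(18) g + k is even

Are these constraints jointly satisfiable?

Unsatisfiable

From constraints 2 and 13: g ≥ n and n ≥ 6, so g ≥ 6. From constraint 10: g ≤ 3. But 3 < 6, so no value of g works.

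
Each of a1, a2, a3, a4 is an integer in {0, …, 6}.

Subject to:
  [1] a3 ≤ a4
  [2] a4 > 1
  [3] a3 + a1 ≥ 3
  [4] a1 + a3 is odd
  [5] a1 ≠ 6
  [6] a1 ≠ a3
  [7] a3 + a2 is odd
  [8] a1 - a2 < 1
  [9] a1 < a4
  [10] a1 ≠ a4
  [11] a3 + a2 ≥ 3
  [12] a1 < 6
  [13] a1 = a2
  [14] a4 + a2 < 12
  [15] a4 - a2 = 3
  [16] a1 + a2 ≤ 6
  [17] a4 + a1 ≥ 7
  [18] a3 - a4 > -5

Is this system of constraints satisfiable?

Take a1 = 3, a2 = 3, a3 = 2, a4 = 6. Then constraint 3: a3 + a1 = 5; constraint 8: a1 - a2 = 0; constraint 11: a3 + a2 = 5, and every other listed constraint is also met.

Satisfiable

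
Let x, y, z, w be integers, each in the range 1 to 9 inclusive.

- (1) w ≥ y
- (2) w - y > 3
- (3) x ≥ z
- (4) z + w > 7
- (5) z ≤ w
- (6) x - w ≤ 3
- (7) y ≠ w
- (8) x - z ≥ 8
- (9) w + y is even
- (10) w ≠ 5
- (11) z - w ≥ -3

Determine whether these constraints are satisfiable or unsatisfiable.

Unsatisfiable

Constraints 6, 8, and 11 give z − w ≥ -3, w − x ≥ -3, x − z ≥ 8.
Adding all 3 inequalities: the left sides telescope to 0, and the right sides sum to (-3) + (-3) + 8 = 2. So 0 ≥ 2, which is false.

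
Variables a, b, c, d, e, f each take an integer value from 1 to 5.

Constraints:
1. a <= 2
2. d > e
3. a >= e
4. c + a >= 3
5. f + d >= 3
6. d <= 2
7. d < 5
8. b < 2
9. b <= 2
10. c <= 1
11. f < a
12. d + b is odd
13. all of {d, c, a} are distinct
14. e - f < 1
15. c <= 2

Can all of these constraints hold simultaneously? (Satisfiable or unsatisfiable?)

Unsatisfiable

Constraints 1, 6, and 15 confine each of d, c, a to the 2 values {1, 2} (the domain already gives each ≥ 1).
Constraint 13 requires all 3 of them to be distinct, but only 2 values are available — impossible by the pigeonhole principle.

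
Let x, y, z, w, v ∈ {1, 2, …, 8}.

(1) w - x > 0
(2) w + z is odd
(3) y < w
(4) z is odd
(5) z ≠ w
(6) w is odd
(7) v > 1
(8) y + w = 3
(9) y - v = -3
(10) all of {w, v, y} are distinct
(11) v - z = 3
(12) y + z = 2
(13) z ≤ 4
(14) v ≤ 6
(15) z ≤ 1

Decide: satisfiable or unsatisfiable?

Constraint 6 makes w odd and constraint 4 makes z odd, so w + z must be even. Constraint 2 says w + z is odd — contradiction.

Unsatisfiable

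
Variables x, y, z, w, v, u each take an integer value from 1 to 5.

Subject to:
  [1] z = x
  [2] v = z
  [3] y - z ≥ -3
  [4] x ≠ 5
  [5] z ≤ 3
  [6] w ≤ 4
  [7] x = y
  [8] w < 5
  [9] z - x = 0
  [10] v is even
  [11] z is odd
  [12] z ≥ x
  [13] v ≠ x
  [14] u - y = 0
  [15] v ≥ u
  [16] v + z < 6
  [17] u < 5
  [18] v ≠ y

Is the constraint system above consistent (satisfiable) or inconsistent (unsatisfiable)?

Unsatisfiable

From constraints 1 and 2, v = z = x, so v = x. But constraint 13 says v ≠ x. Contradiction.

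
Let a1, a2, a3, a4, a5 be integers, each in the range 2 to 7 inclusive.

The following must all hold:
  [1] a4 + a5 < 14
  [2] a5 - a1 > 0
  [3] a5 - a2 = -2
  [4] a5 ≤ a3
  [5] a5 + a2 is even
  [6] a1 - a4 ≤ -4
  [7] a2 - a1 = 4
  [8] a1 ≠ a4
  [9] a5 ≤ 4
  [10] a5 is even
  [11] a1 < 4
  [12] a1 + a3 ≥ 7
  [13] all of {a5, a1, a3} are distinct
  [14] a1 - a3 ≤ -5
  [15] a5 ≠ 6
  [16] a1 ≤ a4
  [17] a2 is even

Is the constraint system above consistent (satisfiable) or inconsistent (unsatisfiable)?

Satisfiable

Take a1 = 2, a2 = 6, a3 = 7, a4 = 7, a5 = 4. Then constraint 1: a4 + a5 = 11; constraint 2: a5 - a1 = 2, and every other listed constraint is also met.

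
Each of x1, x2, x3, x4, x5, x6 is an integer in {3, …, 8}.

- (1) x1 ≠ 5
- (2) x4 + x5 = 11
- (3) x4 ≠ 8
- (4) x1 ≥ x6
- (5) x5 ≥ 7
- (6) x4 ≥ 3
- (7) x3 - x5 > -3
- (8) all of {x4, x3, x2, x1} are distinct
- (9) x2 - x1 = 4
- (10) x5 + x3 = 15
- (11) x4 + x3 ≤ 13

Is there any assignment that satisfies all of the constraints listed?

Satisfiable

Take x1 = 4, x2 = 8, x3 = 7, x4 = 3, x5 = 8, x6 = 3. Then constraint 2: x4 + x5 = 11; constraint 7: x3 - x5 = -1; constraint 9: x2 - x1 = 4, and every other listed constraint is also met.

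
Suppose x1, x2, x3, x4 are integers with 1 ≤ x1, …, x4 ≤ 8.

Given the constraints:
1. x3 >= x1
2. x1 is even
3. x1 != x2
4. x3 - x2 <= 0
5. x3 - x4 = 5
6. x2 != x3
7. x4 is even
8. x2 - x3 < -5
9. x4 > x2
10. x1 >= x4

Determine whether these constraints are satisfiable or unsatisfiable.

Unsatisfiable

Constraints 1, 4, 9, and 10 give x4 ≤ x1, x1 ≤ x3, x3 ≤ x2, x2 < x4. Chaining: x4 ≤ x1 ≤ x3 ≤ x2 < x4, which forces x4 < x4 — impossible.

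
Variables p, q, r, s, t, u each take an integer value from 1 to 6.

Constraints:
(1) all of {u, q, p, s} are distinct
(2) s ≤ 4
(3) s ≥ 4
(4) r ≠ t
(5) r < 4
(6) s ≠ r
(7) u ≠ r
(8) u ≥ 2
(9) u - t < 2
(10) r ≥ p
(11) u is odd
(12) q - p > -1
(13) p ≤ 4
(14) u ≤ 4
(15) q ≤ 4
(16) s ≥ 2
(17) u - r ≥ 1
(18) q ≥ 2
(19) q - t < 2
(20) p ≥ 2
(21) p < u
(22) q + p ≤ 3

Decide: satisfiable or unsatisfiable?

Constraints 2, 8, 13, 14, 15, 16, 18, and 20 confine each of u, q, p, s to the 3 values {2, …, 4}.
Constraint 1 requires all 4 of them to be distinct, but only 3 values are available — impossible by the pigeonhole principle.

Unsatisfiable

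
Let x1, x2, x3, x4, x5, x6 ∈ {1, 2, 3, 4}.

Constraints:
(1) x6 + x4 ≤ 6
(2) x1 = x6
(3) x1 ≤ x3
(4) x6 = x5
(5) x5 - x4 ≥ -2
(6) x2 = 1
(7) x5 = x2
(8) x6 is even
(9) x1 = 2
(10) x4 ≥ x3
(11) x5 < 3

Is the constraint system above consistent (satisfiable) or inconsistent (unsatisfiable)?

Constraint 9 fixes x1 = 2 and constraint 6 fixes x2 = 1. Constraints 2, 4, and 7 give x1 = x6 = x5 = x2, so x1 = x2. But 2 ≠ 1 — contradiction.

Unsatisfiable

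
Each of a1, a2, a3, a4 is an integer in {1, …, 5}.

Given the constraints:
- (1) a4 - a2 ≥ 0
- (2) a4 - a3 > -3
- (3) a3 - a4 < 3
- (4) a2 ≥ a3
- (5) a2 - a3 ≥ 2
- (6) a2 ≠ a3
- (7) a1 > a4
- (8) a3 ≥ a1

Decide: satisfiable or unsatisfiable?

Unsatisfiable

Constraints 1, 4, 7, and 8 give a1 ≤ a3, a3 ≤ a2, a2 ≤ a4, a4 < a1. Chaining: a1 ≤ a3 ≤ a2 ≤ a4 < a1, which forces a1 < a1 — impossible.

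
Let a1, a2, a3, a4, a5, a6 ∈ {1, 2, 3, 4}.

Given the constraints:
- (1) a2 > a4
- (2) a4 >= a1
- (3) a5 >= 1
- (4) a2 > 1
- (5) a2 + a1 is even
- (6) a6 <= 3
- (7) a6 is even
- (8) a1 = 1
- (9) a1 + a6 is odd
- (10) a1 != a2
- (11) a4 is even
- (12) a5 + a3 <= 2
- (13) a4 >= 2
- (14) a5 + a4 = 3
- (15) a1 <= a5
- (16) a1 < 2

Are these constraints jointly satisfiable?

The assignment a1 = 1, a2 = 3, a3 = 1, a4 = 2, a5 = 1, a6 = 2 works:
  constraint 12 holds since a5 + a3 = 2.
  constraint 14 holds since a5 + a4 = 3.
The rest check out directly.

Satisfiable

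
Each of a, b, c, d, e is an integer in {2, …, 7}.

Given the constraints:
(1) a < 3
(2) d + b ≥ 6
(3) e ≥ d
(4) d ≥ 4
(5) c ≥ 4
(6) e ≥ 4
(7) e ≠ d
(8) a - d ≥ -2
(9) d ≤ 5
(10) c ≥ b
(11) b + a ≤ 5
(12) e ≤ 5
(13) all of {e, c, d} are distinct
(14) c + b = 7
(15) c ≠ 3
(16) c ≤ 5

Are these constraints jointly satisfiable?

Unsatisfiable

Constraints 4, 5, 6, 9, 12, and 16 confine each of e, c, d to the 2 values {4, 5}.
Constraint 13 requires all 3 of them to be distinct, but only 2 values are available — impossible by the pigeonhole principle.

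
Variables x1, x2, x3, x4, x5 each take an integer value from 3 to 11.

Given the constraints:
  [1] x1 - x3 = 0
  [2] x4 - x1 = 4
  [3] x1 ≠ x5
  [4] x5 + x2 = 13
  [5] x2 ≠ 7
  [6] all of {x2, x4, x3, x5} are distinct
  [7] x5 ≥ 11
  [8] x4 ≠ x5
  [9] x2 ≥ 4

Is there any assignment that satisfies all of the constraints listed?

From constraint 7: x5 ≥ 11. From constraint 9: x2 ≥ 4. Hence x5 + x2 ≥ 15. But constraint 4 requires x5 + x2 = 13, and 13 < 15. Contradiction.

Unsatisfiable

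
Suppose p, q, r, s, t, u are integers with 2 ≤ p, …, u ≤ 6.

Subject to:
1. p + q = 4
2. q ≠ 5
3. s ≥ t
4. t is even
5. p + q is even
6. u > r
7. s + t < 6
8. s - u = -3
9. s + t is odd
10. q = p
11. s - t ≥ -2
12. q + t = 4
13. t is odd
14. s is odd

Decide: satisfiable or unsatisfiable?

Unsatisfiable

Constraint 14 makes s odd and constraint 13 makes t odd, so s + t must be even. Constraint 9 says s + t is odd — contradiction.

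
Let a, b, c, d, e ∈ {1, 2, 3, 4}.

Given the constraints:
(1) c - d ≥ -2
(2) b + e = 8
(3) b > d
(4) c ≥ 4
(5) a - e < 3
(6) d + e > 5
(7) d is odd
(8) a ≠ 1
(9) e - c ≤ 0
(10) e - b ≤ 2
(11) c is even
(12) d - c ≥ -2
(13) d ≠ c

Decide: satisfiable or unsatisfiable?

Try a = 4, b = 4, c = 4, d = 3, e = 4.
Check constraint 1: c - d = 1; constraint 2: b + e = 8; constraint 5: a - e = 0. The remaining constraints are straightforward to verify.

Satisfiable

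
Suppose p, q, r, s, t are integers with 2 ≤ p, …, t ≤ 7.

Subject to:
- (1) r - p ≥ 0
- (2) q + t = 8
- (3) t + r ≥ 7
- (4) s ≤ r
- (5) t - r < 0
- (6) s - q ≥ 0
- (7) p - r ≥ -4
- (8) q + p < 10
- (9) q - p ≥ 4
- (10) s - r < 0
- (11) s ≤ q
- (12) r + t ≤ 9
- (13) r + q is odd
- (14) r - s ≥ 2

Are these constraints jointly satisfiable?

Constraints 6, 7, 9, and 14 give q − p ≥ 4, p − r ≥ -4, r − s ≥ 2, s − q ≥ 0.
Adding all 4 inequalities: the left sides telescope to 0, and the right sides sum to 4 + (-4) + 2 + 0 = 2. So 0 ≥ 2, which is false.

Unsatisfiable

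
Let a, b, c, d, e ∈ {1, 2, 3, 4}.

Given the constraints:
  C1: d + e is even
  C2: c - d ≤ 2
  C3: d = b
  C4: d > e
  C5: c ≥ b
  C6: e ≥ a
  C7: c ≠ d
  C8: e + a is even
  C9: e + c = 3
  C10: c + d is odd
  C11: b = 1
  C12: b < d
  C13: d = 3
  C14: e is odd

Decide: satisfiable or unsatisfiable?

Unsatisfiable

Constraint 13 fixes d = 3 and constraint 11 fixes b = 1, but constraint 3 requires d = b. Since 3 ≠ 1, contradiction.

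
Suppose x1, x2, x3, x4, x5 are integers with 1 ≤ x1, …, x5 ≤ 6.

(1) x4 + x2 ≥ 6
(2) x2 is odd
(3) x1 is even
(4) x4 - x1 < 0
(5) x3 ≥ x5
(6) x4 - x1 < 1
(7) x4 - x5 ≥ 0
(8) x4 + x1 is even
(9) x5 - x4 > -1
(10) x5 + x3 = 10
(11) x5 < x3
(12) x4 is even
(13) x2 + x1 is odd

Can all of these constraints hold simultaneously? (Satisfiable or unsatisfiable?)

Take x1 = 6, x2 = 3, x3 = 6, x4 = 4, x5 = 4. Then constraint 1: x4 + x2 = 7; constraint 4: x4 - x1 = -2, and every other listed constraint is also met.

Satisfiable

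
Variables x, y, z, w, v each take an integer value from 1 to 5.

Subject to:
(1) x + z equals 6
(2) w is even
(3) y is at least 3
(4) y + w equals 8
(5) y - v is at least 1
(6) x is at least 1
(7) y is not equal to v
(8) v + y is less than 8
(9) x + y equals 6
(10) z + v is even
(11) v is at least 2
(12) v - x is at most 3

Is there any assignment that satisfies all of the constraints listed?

Satisfiable

One satisfying assignment is x = 2, y = 4, z = 4, w = 4, v = 2.
For the less obvious constraints — constraint 1: x + z = 6; constraint 4: y + w = 8 — and the others hold by inspection.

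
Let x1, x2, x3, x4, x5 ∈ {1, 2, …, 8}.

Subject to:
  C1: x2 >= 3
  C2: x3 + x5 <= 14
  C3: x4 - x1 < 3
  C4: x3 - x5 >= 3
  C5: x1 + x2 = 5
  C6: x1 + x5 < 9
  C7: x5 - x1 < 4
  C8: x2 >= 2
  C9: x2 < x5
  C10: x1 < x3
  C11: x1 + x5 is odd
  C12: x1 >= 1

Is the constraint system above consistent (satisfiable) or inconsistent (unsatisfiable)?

Take x1 = 2, x2 = 3, x3 = 8, x4 = 2, x5 = 5. Then constraint 2: x3 + x5 = 13; constraint 3: x4 - x1 = 0, and every other listed constraint is also met.

Satisfiable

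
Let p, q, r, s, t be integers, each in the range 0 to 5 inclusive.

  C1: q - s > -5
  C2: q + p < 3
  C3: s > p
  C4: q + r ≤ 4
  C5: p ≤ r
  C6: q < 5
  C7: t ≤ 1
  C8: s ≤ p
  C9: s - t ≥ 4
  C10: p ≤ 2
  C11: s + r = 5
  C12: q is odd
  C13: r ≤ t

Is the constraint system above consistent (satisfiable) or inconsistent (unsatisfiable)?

From constraints 8 and 10: s ≤ p ≤ 2. From constraints 7 and 13: r ≤ t ≤ 1. Hence s + r ≤ 3. But constraint 11 requires s + r = 5, and 5 > 3. Contradiction.

Unsatisfiable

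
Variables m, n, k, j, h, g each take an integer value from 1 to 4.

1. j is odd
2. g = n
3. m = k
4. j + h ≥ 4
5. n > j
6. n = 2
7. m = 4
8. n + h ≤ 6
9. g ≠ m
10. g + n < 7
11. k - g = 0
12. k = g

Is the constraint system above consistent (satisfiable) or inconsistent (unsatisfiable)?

Unsatisfiable

Constraint 7 fixes m = 4 and constraint 6 fixes n = 2. Constraints 2, 3, and 12 give m = k = g = n, so m = n. But 4 ≠ 2 — contradiction.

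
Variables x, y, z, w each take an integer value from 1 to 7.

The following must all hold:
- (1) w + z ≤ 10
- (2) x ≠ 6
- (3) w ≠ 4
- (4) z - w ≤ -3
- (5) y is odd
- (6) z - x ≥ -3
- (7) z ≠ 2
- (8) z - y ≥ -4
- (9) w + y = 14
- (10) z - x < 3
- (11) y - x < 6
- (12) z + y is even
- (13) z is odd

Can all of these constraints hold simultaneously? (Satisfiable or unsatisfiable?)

Satisfiable

Setting (x, y, z, w) = (3, 7, 3, 7) satisfies everything: constraint 1: w + z = 10; constraint 4: z - w = -4; constraint 6: z - x = 0, and the others follow.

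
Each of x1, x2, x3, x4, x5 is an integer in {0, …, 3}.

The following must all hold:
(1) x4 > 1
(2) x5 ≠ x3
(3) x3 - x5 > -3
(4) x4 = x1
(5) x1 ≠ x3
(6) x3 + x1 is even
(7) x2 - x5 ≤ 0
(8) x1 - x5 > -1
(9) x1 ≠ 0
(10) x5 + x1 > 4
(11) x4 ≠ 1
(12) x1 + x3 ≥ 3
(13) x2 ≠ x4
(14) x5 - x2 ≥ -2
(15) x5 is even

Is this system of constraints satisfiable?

Try x1 = 3, x2 = 1, x3 = 1, x4 = 3, x5 = 2.
Check constraint 3: x3 - x5 = -1; constraint 7: x2 - x5 = -1; constraint 8: x1 - x5 = 1. The remaining constraints are straightforward to verify.

Satisfiable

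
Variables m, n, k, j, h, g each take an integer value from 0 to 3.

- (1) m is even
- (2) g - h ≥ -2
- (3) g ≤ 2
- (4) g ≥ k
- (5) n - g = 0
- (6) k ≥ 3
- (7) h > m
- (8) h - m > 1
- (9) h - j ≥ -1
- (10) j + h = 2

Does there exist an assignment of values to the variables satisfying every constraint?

From constraint 6: k ≥ 3. From constraints 3 and 4: k ≤ g and g ≤ 2, so k ≤ 2. But 2 < 3, so no value of k works.

Unsatisfiable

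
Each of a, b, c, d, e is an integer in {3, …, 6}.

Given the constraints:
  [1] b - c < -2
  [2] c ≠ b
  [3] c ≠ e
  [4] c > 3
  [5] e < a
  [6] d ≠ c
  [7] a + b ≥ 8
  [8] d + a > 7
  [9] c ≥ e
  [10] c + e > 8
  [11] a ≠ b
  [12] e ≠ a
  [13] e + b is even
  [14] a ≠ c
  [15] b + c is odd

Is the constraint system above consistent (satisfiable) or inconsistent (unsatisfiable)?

One satisfying assignment is a = 5, b = 3, c = 6, d = 5, e = 3.
For the less obvious constraints — constraint 1: b - c = -3; constraint 7: a + b = 8; constraint 8: d + a = 10 — and the others hold by inspection.

Satisfiable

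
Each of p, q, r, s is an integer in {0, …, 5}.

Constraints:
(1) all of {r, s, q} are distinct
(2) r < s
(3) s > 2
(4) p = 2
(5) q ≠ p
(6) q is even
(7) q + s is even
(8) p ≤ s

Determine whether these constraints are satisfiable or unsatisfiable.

Satisfiable

Setting (p, q, r, s) = (2, 0, 3, 4) satisfies everything: constraint 1: values 3, 4, 0 are distinct; constraint 6: q = 0 is even; constraint 7: q + s = 4 is even, and the others follow.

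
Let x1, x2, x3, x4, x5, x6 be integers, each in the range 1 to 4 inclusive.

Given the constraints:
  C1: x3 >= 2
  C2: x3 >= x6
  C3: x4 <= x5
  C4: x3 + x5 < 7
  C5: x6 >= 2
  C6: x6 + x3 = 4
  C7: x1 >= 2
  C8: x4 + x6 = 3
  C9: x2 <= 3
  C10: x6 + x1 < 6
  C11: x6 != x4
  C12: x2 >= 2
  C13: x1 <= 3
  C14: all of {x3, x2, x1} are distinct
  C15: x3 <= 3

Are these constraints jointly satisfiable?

Unsatisfiable

Constraints 1, 7, 9, 12, 13, and 15 confine each of x3, x2, x1 to the 2 values {2, 3}.
Constraint 14 requires all 3 of them to be distinct, but only 2 values are available — impossible by the pigeonhole principle.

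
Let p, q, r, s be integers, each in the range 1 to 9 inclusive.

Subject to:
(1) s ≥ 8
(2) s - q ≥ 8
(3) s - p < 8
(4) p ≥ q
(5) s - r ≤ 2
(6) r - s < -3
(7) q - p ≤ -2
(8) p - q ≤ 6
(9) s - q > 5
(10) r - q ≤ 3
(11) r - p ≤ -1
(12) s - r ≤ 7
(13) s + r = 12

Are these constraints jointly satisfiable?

Unsatisfiable

Constraints 2, 5, 8, and 11 give q − p ≥ -6, p − r ≥ 1, r − s ≥ -2, s − q ≥ 8.
Adding all 4 inequalities: the left sides telescope to 0, and the right sides sum to (-6) + 1 + (-2) + 8 = 1. So 0 ≥ 1, which is false.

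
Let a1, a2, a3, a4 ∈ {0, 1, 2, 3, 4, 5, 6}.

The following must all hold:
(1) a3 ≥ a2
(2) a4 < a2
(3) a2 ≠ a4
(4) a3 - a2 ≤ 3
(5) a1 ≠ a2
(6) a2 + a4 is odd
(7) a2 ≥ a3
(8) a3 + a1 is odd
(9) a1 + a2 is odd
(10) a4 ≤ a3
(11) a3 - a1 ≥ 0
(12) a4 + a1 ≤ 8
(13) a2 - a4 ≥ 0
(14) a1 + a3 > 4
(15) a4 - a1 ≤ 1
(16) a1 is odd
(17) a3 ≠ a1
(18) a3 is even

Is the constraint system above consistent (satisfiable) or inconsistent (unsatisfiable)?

One satisfying assignment is a1 = 3, a2 = 4, a3 = 4, a4 = 3.
For the less obvious constraints — constraint 4: a3 - a2 = 0; constraint 11: a3 - a1 = 1 — and the others hold by inspection.

Satisfiable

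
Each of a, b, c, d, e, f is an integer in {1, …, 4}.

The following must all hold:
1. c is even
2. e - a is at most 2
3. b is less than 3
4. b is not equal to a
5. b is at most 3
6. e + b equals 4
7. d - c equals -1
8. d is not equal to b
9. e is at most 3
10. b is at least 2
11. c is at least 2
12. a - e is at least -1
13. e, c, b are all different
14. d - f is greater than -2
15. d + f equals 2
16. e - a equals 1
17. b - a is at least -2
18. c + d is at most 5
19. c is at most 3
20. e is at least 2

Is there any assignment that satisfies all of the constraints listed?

Constraints 5, 9, 10, 11, 19, and 20 confine each of e, c, b to the 2 values {2, 3}.
Constraint 13 requires all 3 of them to be distinct, but only 2 values are available — impossible by the pigeonhole principle.

Unsatisfiable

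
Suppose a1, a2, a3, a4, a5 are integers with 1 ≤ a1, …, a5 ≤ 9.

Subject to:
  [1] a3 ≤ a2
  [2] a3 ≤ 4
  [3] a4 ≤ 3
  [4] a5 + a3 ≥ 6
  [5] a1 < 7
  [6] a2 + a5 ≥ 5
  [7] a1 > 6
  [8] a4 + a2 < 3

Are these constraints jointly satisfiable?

From constraint 7: a1 ≥ 7. From constraint 5: a1 ≤ 6. But 6 < 7, so no value of a1 works.

Unsatisfiable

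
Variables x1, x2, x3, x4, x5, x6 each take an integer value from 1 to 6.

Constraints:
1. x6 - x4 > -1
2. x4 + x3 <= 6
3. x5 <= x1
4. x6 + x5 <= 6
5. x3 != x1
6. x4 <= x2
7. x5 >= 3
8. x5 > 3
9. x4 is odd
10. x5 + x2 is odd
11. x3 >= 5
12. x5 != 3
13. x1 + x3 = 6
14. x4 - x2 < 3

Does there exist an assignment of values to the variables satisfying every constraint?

Unsatisfiable

From constraints 3 and 7: x1 ≥ x5 ≥ 3. From constraint 11: x3 ≥ 5. Hence x1 + x3 ≥ 8. But constraint 13 requires x1 + x3 = 6, and 6 < 8. Contradiction.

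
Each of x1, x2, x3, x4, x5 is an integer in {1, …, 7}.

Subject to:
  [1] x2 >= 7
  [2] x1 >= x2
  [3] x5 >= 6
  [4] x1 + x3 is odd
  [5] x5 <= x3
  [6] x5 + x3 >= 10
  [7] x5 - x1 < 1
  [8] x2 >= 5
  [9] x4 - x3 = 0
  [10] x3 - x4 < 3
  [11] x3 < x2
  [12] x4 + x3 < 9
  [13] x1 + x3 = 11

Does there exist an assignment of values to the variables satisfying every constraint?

Unsatisfiable

From constraints 1 and 2: x1 ≥ x2 ≥ 7. From constraints 3 and 5: x3 ≥ x5 ≥ 6. Hence x1 + x3 ≥ 13. But constraint 13 requires x1 + x3 = 11, and 11 < 13. Contradiction.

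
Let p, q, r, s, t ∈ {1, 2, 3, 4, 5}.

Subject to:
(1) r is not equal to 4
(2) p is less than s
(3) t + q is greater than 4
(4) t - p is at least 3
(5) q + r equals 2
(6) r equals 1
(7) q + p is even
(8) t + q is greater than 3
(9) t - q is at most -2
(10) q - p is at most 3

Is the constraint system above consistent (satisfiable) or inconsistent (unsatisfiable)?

Constraints 4, 9, and 10 give t − p ≥ 3, p − q ≥ -3, q − t ≥ 2.
Adding all 3 inequalities: the left sides telescope to 0, and the right sides sum to 3 + (-3) + 2 = 2. So 0 ≥ 2, which is false.

Unsatisfiable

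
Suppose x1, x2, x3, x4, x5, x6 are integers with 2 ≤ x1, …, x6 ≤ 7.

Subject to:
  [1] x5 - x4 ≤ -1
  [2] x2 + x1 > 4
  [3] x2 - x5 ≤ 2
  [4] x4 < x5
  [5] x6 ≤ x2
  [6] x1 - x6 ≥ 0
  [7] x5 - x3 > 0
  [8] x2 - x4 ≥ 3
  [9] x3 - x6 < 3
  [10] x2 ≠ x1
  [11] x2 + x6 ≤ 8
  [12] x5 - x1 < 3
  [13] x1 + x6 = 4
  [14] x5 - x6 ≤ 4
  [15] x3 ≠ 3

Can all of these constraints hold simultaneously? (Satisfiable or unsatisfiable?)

Constraints 1, 3, and 8 give x4 − x5 ≥ 1, x5 − x2 ≥ -2, x2 − x4 ≥ 3.
Adding all 3 inequalities: the left sides telescope to 0, and the right sides sum to 1 + (-2) + 3 = 2. So 0 ≥ 2, which is false.

Unsatisfiable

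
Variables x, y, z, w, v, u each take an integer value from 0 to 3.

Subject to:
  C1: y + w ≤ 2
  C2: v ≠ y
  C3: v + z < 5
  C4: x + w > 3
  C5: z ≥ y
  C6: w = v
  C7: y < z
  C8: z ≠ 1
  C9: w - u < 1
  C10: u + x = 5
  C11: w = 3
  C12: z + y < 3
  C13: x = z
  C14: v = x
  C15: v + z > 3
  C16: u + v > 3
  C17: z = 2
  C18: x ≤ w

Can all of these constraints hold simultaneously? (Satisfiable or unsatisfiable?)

Constraint 11 fixes w = 3 and constraint 17 fixes z = 2. Constraints 6, 13, and 14 give w = v = x = z, so w = z. But 3 ≠ 2 — contradiction.

Unsatisfiable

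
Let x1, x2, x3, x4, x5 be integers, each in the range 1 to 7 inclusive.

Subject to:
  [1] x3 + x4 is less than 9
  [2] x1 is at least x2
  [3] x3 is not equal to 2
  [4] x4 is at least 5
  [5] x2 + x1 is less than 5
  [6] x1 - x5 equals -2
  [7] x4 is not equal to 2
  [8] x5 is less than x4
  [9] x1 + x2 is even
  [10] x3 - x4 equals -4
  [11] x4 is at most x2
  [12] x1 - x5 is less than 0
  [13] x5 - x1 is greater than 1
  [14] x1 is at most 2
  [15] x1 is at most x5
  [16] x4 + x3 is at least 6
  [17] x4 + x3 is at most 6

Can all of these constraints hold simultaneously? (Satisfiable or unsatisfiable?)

From constraints 4 and 11: x2 ≥ x4 and x4 ≥ 5, so x2 ≥ 5. From constraints 2 and 14: x2 ≤ x1 and x1 ≤ 2, so x2 ≤ 2. But 2 < 5, so no value of x2 works.

Unsatisfiable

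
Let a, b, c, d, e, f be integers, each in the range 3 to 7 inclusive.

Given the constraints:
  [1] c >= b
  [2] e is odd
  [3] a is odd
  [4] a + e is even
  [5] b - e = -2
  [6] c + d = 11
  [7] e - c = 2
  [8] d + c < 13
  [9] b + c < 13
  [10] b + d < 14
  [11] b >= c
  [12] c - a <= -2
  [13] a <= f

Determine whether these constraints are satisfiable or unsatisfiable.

Setting (a, b, c, d, e, f) = (7, 5, 5, 6, 7, 7) satisfies everything: constraint 5: b - e = -2; constraint 6: c + d = 11, and the others follow.

Satisfiable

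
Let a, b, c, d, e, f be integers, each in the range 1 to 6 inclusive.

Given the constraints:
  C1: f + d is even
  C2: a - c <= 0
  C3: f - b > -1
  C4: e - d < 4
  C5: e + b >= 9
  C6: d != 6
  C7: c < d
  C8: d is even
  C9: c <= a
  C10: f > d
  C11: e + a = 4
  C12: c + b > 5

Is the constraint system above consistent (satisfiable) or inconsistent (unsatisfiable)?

One satisfying assignment is a = 1, b = 6, c = 1, d = 2, e = 3, f = 6.
For the less obvious constraints — constraint 2: a - c = 0; constraint 3: f - b = 0; constraint 4: e - d = 1 — and the others hold by inspection.

Satisfiable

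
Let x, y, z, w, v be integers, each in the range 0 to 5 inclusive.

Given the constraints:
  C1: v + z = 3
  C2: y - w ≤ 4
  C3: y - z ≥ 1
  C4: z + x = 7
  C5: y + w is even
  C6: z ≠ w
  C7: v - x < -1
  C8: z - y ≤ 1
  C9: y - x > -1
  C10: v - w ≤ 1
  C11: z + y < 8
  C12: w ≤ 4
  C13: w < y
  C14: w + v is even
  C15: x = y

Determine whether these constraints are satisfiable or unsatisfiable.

Try x = 4, y = 4, z = 3, w = 2, v = 0.
Check constraint 1: v + z = 3; constraint 2: y - w = 2; constraint 3: y - z = 1. The remaining constraints are straightforward to verify.

Satisfiable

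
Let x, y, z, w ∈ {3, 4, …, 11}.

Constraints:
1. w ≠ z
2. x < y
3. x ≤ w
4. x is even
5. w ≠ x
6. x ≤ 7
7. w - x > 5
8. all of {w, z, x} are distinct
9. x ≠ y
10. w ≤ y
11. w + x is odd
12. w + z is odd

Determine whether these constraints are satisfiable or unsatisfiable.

Setting (x, y, z, w) = (4, 11, 10, 11) satisfies everything: constraint 4: x = 4 is even; constraint 7: w - x = 7; constraint 8: values 11, 10, 4 are distinct, and the others follow.

Satisfiable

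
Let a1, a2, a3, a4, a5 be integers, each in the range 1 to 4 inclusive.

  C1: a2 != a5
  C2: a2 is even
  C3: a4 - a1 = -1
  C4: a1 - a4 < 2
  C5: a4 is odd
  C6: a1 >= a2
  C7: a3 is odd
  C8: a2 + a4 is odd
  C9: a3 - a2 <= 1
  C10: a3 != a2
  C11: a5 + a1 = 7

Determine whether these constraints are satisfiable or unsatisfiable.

Satisfiable

Take a1 = 4, a2 = 2, a3 = 3, a4 = 3, a5 = 3. Then constraint 3: a4 - a1 = -1; constraint 4: a1 - a4 = 1, and every other listed constraint is also met.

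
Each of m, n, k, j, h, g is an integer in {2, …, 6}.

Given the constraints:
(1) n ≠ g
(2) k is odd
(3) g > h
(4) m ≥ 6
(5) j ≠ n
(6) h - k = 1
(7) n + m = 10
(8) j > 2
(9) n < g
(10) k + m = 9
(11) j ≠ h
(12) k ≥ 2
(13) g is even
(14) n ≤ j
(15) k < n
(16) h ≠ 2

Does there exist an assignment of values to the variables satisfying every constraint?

Satisfiable

The assignment m = 6, n = 4, k = 3, j = 5, h = 4, g = 6 works:
  constraint 6 holds since h - k = 1.
  constraint 7 holds since n + m = 10.
The rest check out directly.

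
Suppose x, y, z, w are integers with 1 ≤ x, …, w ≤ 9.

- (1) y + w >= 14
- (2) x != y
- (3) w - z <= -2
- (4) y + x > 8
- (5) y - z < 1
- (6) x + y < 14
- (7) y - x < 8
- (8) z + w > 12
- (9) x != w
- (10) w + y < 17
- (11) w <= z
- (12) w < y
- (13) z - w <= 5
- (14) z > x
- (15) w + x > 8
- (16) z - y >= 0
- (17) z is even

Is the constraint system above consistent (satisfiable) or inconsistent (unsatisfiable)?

The assignment x = 3, y = 8, z = 8, w = 6 works:
  constraint 1 holds since y + w = 14.
  constraint 3 holds since w - z = -2.
The rest check out directly.

Satisfiable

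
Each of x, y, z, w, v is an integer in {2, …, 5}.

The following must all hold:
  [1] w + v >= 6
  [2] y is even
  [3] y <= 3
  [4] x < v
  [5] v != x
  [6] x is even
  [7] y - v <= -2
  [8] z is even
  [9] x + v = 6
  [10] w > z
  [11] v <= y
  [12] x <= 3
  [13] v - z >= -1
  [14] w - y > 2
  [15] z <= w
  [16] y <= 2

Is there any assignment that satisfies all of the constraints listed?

From constraint 12: x ≤ 3. From constraints 11 and 16: v ≤ y ≤ 2. Hence x + v ≤ 5. But constraint 9 requires x + v = 6, and 6 > 5. Contradiction.

Unsatisfiable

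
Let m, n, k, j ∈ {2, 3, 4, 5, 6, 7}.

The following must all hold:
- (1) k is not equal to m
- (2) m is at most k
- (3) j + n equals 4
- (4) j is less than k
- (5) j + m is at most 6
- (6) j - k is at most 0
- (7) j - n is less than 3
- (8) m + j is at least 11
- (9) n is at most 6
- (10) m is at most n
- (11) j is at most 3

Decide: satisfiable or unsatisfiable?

Unsatisfiable

From constraints 9 and 10: m ≤ n ≤ 6. From constraint 11: j ≤ 3. Hence m + j ≤ 9. But constraint 8 requires m + j ≥ 11, and 11 > 9. Contradiction.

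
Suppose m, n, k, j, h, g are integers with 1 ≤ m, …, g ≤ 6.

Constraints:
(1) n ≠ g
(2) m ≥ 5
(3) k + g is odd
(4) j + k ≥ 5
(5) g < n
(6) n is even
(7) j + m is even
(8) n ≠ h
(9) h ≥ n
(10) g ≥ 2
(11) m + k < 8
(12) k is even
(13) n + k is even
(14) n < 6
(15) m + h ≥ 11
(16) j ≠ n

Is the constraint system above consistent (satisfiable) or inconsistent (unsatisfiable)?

Setting (m, n, k, j, h, g) = (5, 4, 2, 3, 6, 3) satisfies everything: constraint 4: j + k = 5; constraint 11: m + k = 7; constraint 15: m + h = 11, and the others follow.

Satisfiable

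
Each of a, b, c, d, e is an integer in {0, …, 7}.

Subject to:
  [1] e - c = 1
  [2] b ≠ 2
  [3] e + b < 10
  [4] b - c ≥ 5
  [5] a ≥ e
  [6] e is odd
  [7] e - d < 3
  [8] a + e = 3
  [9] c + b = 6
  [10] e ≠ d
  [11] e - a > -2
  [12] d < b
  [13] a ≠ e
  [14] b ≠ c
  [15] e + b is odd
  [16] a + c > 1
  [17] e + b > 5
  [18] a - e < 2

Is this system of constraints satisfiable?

Take a = 2, b = 6, c = 0, d = 0, e = 1. Then constraint 1: e - c = 1; constraint 3: e + b = 7; constraint 4: b - c = 6, and every other listed constraint is also met.

Satisfiable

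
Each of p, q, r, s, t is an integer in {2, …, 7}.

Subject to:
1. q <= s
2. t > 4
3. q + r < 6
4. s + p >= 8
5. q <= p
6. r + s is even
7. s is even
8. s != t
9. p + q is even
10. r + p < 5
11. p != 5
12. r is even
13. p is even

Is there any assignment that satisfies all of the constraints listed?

Satisfiable

Try p = 2, q = 2, r = 2, s = 6, t = 5.
Check constraint 3: q + r = 4; constraint 4: s + p = 8; constraint 10: r + p = 4. The remaining constraints are straightforward to verify.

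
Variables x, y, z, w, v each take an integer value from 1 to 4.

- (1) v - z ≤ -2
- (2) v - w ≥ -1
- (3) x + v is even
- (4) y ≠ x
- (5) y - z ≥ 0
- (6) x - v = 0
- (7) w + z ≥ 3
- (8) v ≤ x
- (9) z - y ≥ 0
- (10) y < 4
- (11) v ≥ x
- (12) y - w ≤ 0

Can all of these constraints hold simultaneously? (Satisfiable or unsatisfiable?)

Unsatisfiable

Constraints 1, 2, 5, and 12 give v − w ≥ -1, w − y ≥ 0, y − z ≥ 0, z − v ≥ 2.
Adding all 4 inequalities: the left sides telescope to 0, and the right sides sum to (-1) + 0 + 0 + 2 = 1. So 0 ≥ 1, which is false.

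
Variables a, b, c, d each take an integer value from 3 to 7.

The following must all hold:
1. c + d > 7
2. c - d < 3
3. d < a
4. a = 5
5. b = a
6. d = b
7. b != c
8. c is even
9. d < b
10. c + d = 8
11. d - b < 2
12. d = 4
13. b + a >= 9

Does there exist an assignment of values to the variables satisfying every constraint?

Constraint 12 fixes d = 4 and constraint 4 fixes a = 5. Constraints 5 and 6 give d = b = a, so d = a. But 4 ≠ 5 — contradiction.

Unsatisfiable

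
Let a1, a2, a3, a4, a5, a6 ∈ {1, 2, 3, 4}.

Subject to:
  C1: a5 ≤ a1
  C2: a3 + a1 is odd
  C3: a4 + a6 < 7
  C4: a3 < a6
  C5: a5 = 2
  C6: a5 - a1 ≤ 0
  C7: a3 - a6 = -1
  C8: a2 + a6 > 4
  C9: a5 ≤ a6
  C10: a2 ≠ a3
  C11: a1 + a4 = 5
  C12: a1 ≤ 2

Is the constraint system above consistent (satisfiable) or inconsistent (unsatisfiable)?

Setting (a1, a2, a3, a4, a5, a6) = (2, 4, 1, 3, 2, 2) satisfies everything: constraint 3: a4 + a6 = 5; constraint 6: a5 - a1 = 0, and the others follow.

Satisfiable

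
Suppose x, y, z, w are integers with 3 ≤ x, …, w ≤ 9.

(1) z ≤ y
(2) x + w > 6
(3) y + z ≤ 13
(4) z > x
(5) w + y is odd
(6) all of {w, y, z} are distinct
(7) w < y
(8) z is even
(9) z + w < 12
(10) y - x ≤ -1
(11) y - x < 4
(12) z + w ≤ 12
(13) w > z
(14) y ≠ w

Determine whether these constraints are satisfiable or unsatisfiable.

Unsatisfiable

Constraints 4, 7, 10, and 13 give x < z, z < w, w < y, y < x. Chaining: x < z < w < y < x, which forces x < x — impossible.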